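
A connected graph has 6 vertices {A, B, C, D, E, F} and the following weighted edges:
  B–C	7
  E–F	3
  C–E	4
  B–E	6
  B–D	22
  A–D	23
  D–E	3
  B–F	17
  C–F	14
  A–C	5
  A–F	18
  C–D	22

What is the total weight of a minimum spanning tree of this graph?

21

Sort edges by weight, then run Kruskal:
D–E (3): add — endpoints in different components.
E–F (3): add — endpoints in different components.
C–E (4): add — endpoints in different components.
A–C (5): add — endpoints in different components.
B–E (6): add — endpoints in different components.
MST edges: D–E, E–F, C–E, A–C, B–E; total weight 3+3+4+5+6 = 21.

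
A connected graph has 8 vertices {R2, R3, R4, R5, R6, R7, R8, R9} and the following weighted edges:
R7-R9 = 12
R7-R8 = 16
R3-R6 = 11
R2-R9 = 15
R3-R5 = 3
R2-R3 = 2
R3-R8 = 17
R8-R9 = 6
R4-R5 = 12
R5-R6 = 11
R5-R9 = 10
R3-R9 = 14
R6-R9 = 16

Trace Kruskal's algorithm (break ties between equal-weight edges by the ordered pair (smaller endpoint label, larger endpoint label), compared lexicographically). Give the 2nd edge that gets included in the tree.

R3-R5

Kruskal: consider edges lightest-first.
R2-R3 (2): add — endpoints in different components.
R3-R5 (3): add — endpoints in different components.
R8-R9 (6): add — endpoints in different components.
R5-R9 (10): add — endpoints in different components.
R3-R6 (11): add — endpoints in different components.
R5-R6 (11): skip — R6 and R5 already connected.
R4-R5 (12): add — endpoints in different components.
R7-R9 (12): add — endpoints in different components.
The 2nd edge added is R3-R5.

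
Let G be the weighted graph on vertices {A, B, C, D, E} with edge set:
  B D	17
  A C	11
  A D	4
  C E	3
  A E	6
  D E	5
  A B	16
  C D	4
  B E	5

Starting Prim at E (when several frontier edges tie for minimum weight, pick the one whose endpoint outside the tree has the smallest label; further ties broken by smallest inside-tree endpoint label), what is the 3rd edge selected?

A-D

Grow the tree from E using Prim:
Step 1: cheapest edge leaving the tree is C E (3); add C.
Step 2: cheapest edge leaving the tree is C D (4); add D.
Step 3: cheapest edge leaving the tree is A D (4); add A.
Step 4: cheapest edge leaving the tree is B E (5); add B.
The 3rd edge added is A D.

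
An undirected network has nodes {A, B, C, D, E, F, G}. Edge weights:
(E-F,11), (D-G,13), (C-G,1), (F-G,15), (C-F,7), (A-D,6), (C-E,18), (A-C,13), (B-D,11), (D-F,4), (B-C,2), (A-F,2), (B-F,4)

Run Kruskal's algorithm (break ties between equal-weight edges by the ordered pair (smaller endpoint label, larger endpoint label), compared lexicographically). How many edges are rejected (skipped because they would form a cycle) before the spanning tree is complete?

3

Kruskal: consider edges lightest-first.
C-G (1): add — endpoints in different components.
A-F (2): add — endpoints in different components.
B-C (2): add — endpoints in different components.
B-F (4): add — endpoints in different components.
D-F (4): add — endpoints in different components.
A-D (6): skip — A and D already connected.
C-F (7): skip — C and F already connected.
B-D (11): skip — B and D already connected.
E-F (11): add — endpoints in different components.
Edges rejected before the tree was complete: 3.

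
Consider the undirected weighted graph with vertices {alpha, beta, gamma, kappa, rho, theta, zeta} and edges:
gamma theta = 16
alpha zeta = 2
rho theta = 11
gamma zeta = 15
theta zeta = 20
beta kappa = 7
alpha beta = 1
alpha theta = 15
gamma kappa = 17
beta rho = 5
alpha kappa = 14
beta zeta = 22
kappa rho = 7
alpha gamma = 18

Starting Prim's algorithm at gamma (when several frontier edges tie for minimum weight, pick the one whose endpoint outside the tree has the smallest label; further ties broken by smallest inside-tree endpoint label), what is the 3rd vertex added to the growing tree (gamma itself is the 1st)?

Prim's algorithm from gamma:
Step 1: frontier [gamma zeta 15, gamma theta 16, gamma kappa 17, alpha gamma 18] → take gamma zeta (15); add zeta.
Step 2: frontier [gamma theta 16, gamma kappa 17, alpha gamma 18, alpha zeta 2, theta zeta 20, beta zeta 22] → take alpha zeta (2); add alpha.
Step 3: frontier [alpha beta 1, alpha kappa 14, alpha theta 15, gamma theta 16, gamma kappa 17, theta zeta 20, beta zeta 22] → take alpha beta (1); add beta.
Step 4: frontier [alpha kappa 14, alpha theta 15, beta rho 5, beta kappa 7, gamma theta 16, gamma kappa 17, theta zeta 20] → take beta rho (5); add rho.
Step 5: frontier [alpha kappa 14, alpha theta 15, beta kappa 7, gamma theta 16, gamma kappa 17, kappa rho 7, rho theta 11, theta zeta 20] → take beta kappa (7); add kappa.
Step 6: frontier [alpha theta 15, gamma theta 16, rho theta 11, theta zeta 20] → take rho theta (11); add theta.
Vertex order: gamma, zeta, alpha, beta, rho, kappa, theta. The 3rd vertex is alpha.

alpha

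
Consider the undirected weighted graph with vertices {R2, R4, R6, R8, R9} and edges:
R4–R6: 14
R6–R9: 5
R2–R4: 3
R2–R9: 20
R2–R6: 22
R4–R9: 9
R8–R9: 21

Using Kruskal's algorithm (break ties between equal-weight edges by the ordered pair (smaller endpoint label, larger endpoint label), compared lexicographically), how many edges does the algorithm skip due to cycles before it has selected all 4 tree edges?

Kruskal: consider edges lightest-first.
R2–R4 (3): add — endpoints in different components.
R6–R9 (5): add — endpoints in different components.
R4–R9 (9): add — endpoints in different components.
R4–R6 (14): skip — R6 and R4 already connected.
R2–R9 (20): skip — R9 and R2 already connected.
R8–R9 (21): add — endpoints in different components.
Edges rejected before the tree was complete: 2.

2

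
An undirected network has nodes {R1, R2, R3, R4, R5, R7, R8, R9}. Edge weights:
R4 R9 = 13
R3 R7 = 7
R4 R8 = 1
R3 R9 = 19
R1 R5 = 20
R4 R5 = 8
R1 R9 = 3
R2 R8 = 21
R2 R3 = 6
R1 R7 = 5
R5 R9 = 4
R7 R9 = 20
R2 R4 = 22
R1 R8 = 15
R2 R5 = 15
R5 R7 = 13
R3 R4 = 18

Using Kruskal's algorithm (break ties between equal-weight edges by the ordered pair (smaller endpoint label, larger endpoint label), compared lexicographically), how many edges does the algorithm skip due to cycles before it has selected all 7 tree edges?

Sort edges by weight, then run Kruskal:
R4 R8 (1): add — endpoints in different components.
R1 R9 (3): add — endpoints in different components.
R5 R9 (4): add — endpoints in different components.
R1 R7 (5): add — endpoints in different components.
R2 R3 (6): add — endpoints in different components.
R3 R7 (7): add — endpoints in different components.
R4 R5 (8): add — endpoints in different components.
Edges rejected before the tree was complete: 0.

0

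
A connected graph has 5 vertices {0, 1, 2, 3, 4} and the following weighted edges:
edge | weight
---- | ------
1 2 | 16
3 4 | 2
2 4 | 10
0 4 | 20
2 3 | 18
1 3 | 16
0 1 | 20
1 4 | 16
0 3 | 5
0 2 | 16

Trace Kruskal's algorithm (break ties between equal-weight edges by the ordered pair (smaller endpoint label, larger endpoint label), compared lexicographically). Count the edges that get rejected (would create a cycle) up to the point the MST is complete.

Kruskal: consider edges lightest-first.
3 4 (2): add — endpoints in different components.
0 3 (5): add — endpoints in different components.
2 4 (10): add — endpoints in different components.
0 2 (16): skip — 0 and 2 already connected.
1 2 (16): add — endpoints in different components.
Edges rejected before the tree was complete: 1.

1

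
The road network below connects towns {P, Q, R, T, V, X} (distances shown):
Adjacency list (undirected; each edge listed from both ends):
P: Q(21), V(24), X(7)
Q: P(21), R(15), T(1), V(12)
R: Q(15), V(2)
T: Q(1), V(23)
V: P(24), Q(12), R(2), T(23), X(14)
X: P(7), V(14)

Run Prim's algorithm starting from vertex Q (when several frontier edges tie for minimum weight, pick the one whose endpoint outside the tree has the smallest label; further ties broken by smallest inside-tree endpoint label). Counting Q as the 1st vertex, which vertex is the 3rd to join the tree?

V

Prim's algorithm from Q:
Step 1: frontier [Q T 1, Q V 12, Q R 15, P Q 21] → take Q T (1); add T.
Step 2: frontier [Q V 12, Q R 15, P Q 21, T V 23] → take Q V (12); add V.
Step 3: frontier [Q R 15, P Q 21, R V 2, V X 14, P V 24] → take R V (2); add R.
Step 4: frontier [P Q 21, V X 14, P V 24] → take V X (14); add X.
Step 5: frontier [P Q 21, P V 24, P X 7] → take P X (7); add P.
Vertex order: Q, T, V, R, X, P. The 3rd vertex is V.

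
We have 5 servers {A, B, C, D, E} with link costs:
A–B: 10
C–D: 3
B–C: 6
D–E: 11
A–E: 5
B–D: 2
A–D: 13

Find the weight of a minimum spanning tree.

Grow the tree from C using Prim:
Step 1: cheapest edge leaving the tree is C–D (3); add D.
Step 2: cheapest edge leaving the tree is B–D (2); add B.
Step 3: cheapest edge leaving the tree is A–B (10); add A.
Step 4: cheapest edge leaving the tree is A–E (5); add E.
MST edges: C–D, B–D, A–B, A–E; total weight 3+2+10+5 = 20.

20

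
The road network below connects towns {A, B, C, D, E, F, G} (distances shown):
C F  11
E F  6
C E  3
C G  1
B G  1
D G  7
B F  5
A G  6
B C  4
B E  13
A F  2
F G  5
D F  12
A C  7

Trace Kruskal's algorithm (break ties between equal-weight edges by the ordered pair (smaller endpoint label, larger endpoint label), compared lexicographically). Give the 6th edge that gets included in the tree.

Sort edges by weight, then run Kruskal:
B G (1): add. Components now {A} {B,G} {C} {D} {E} {F}
C G (1): add. Components now {A} {B,C,G} {D} {E} {F}
A F (2): add. Components now {A,F} {B,C,G} {D} {E}
C E (3): add. Components now {A,F} {B,C,E,G} {D}
B C (4): skip — B and C already connected.
B F (5): add. Components now {A,B,C,E,F,G} {D}
F G (5): skip — F and G already connected.
A G (6): skip — A and G already connected.
E F (6): skip — E and F already connected.
A C (7): skip — A and C already connected.
D G (7): add. Components now {A,B,C,D,E,F,G}
The 6th edge added is D G.

D-G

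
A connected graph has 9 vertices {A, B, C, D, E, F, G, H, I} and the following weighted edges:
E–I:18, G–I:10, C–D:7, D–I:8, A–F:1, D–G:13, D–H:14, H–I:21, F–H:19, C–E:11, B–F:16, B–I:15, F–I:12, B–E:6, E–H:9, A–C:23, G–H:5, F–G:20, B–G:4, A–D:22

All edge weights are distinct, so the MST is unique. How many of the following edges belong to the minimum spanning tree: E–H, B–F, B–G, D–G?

1

Sort edges by weight, then run Kruskal:
A–F (1): add — endpoints in different components.
B–G (4): add — endpoints in different components.
G–H (5): add — endpoints in different components.
B–E (6): add — endpoints in different components.
C–D (7): add — endpoints in different components.
D–I (8): add — endpoints in different components.
E–H (9): skip — E and H already connected.
G–I (10): add — endpoints in different components.
C–E (11): skip — C and E already connected.
F–I (12): add — endpoints in different components.
MST edge set: {A–F, B–G, G–H, B–E, C–D, D–I, G–I, F–I}.
Of the listed edges, {B–G} are in the MST → 1.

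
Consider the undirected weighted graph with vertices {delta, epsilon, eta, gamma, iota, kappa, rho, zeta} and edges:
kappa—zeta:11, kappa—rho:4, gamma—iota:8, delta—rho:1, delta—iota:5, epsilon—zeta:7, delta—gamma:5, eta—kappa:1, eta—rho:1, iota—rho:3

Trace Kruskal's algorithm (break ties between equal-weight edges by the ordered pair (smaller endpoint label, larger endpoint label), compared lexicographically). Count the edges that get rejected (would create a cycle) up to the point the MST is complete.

3

Kruskal: consider edges lightest-first.
delta—rho (1): add — endpoints in different components.
eta—kappa (1): add — endpoints in different components.
eta—rho (1): add — endpoints in different components.
iota—rho (3): add — endpoints in different components.
kappa—rho (4): skip — kappa and rho already connected.
delta—gamma (5): add — endpoints in different components.
delta—iota (5): skip — iota and delta already connected.
epsilon—zeta (7): add — endpoints in different components.
gamma—iota (8): skip — iota and gamma already connected.
kappa—zeta (11): add — endpoints in different components.
Edges rejected before the tree was complete: 3.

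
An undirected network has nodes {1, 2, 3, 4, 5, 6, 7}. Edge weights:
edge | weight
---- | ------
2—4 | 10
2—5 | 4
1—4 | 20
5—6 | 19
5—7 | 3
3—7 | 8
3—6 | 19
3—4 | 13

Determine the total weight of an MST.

Kruskal: consider edges lightest-first.
5—7 (3): add — endpoints in different components.
2—5 (4): add — endpoints in different components.
3—7 (8): add — endpoints in different components.
2—4 (10): add — endpoints in different components.
3—4 (13): skip — 3 and 4 already connected.
3—6 (19): add — endpoints in different components.
5—6 (19): skip — 5 and 6 already connected.
1—4 (20): add — endpoints in different components.
MST edges: 5—7, 2—5, 3—7, 2—4, 3—6, 1—4; total weight 3+4+8+10+19+20 = 64.

64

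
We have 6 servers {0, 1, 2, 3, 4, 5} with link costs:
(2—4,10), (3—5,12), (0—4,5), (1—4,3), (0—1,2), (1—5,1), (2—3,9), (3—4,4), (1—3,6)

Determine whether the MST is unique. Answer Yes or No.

Kruskal's algorithm — process edges by increasing weight (ties by edge label):
1—5 (1): add. Components now {0} {1,5} {2} {3} {4}
0—1 (2): add. Components now {0,1,5} {2} {3} {4}
1—4 (3): add. Components now {0,1,4,5} {2} {3}
3—4 (4): add. Components now {0,1,3,4,5} {2}
0—4 (5): skip — 0 and 4 already connected.
1—3 (6): skip — 1 and 3 already connected.
2—3 (9): add. Components now {0,1,2,3,4,5}
Every non-tree edge has weight strictly greater than the heaviest edge on the tree path between its endpoints, so the MST is unique.

Yes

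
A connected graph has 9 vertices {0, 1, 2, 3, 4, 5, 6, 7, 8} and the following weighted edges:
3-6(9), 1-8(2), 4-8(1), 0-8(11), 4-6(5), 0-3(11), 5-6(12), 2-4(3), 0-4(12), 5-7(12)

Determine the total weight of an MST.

55

Kruskal's algorithm — process edges by increasing weight (ties by edge label):
4-8 (1): add — endpoints in different components.
1-8 (2): add — endpoints in different components.
2-4 (3): add — endpoints in different components.
4-6 (5): add — endpoints in different components.
3-6 (9): add — endpoints in different components.
0-3 (11): add — endpoints in different components.
0-8 (11): skip — 0 and 8 already connected.
0-4 (12): skip — 0 and 4 already connected.
5-6 (12): add — endpoints in different components.
5-7 (12): add — endpoints in different components.
MST edges: 4-8, 1-8, 2-4, 4-6, 3-6, 0-3, 5-6, 5-7; total weight 1+2+3+5+9+11+12+12 = 55.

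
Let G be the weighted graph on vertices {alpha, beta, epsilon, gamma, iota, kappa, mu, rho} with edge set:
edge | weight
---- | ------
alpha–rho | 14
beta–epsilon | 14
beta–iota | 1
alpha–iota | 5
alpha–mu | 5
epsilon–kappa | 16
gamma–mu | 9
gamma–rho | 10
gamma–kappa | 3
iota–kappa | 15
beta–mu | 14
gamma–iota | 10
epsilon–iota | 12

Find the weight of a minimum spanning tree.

Prim's algorithm from iota:
Step 1: cheapest edge leaving the tree is beta–iota (1); add beta.
Step 2: cheapest edge leaving the tree is alpha–iota (5); add alpha.
Step 3: cheapest edge leaving the tree is alpha–mu (5); add mu.
Step 4: cheapest edge leaving the tree is gamma–mu (9); add gamma.
Step 5: cheapest edge leaving the tree is gamma–kappa (3); add kappa.
Step 6: cheapest edge leaving the tree is gamma–rho (10); add rho.
Step 7: cheapest edge leaving the tree is epsilon–iota (12); add epsilon.
MST edges: beta–iota, alpha–iota, alpha–mu, gamma–mu, gamma–kappa, gamma–rho, epsilon–iota; total weight 1+5+5+9+3+10+12 = 45.

45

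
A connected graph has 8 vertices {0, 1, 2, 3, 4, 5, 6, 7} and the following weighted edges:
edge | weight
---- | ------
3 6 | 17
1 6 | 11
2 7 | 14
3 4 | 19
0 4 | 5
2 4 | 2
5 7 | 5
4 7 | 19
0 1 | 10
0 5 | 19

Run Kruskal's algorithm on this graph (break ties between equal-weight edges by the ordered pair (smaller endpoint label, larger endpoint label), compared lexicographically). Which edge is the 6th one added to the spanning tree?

Kruskal: consider edges lightest-first.
2 4 (2): add — endpoints in different components.
0 4 (5): add — endpoints in different components.
5 7 (5): add — endpoints in different components.
0 1 (10): add — endpoints in different components.
1 6 (11): add — endpoints in different components.
2 7 (14): add — endpoints in different components.
3 6 (17): add — endpoints in different components.
The 6th edge added is 2 7.

2-7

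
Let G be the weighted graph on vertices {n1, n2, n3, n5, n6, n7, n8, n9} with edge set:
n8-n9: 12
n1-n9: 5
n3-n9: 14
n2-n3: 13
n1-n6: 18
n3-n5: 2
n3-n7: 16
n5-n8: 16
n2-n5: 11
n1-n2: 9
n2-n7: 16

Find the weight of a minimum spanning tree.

73

Kruskal's algorithm — process edges by increasing weight (ties by edge label):
n3-n5 (2): add — endpoints in different components.
n1-n9 (5): add — endpoints in different components.
n1-n2 (9): add — endpoints in different components.
n2-n5 (11): add — endpoints in different components.
n8-n9 (12): add — endpoints in different components.
n2-n3 (13): skip — n3 and n2 already connected.
n3-n9 (14): skip — n3 and n9 already connected.
n2-n7 (16): add — endpoints in different components.
n3-n7 (16): skip — n3 and n7 already connected.
n5-n8 (16): skip — n5 and n8 already connected.
n1-n6 (18): add — endpoints in different components.
MST edges: n3-n5, n1-n9, n1-n2, n2-n5, n8-n9, n2-n7, n1-n6; total weight 2+5+9+11+12+16+18 = 73.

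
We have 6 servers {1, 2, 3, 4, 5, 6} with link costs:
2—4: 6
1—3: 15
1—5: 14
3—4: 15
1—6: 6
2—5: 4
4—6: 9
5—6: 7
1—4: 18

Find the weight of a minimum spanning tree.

Prim, starting at 1.
Step 1: cheapest edge leaving the tree is 1—6 (6); add 6.
Step 2: cheapest edge leaving the tree is 5—6 (7); add 5.
Step 3: cheapest edge leaving the tree is 2—5 (4); add 2.
Step 4: cheapest edge leaving the tree is 2—4 (6); add 4.
Step 5: cheapest edge leaving the tree is 1—3 (15); add 3.
MST edges: 1—6, 5—6, 2—5, 2—4, 1—3; total weight 6+7+4+6+15 = 38.

38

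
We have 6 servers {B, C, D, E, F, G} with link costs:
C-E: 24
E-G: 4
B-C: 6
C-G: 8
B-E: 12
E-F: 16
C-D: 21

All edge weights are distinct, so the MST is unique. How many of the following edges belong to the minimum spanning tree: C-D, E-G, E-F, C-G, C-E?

4

Kruskal's algorithm — process edges by increasing weight (ties by edge label):
E-G (4): add. Components now {B} {C} {D} {E,G} {F}
B-C (6): add. Components now {B,C} {D} {E,G} {F}
C-G (8): add. Components now {B,C,E,G} {D} {F}
B-E (12): skip — B and E already connected.
E-F (16): add. Components now {B,C,E,F,G} {D}
C-D (21): add. Components now {B,C,D,E,F,G}
MST edge set: {E-G, B-C, C-G, E-F, C-D}.
Of the listed edges, {C-D, E-G, E-F, C-G} are in the MST → 4.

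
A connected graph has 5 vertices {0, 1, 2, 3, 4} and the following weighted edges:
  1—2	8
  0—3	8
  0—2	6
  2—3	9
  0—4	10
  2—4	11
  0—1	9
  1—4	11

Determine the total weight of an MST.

Prim's algorithm from 1:
Step 1: cheapest edge leaving the tree is 1—2 (8); add 2.
Step 2: cheapest edge leaving the tree is 0—2 (6); add 0.
Step 3: cheapest edge leaving the tree is 0—3 (8); add 3.
Step 4: cheapest edge leaving the tree is 0—4 (10); add 4.
MST edges: 1—2, 0—2, 0—3, 0—4; total weight 8+6+8+10 = 32.

32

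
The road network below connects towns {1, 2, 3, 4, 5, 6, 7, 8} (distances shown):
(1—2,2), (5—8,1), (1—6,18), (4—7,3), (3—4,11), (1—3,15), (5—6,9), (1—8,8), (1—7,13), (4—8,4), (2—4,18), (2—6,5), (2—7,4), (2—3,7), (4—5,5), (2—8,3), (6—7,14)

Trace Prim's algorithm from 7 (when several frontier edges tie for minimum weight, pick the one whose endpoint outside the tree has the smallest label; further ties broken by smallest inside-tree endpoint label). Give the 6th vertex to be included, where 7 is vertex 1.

Prim, starting at 7.
Step 1: cheapest edge leaving the tree is 4—7 (3); add 4.
Step 2: cheapest edge leaving the tree is 2—7 (4); add 2.
Step 3: cheapest edge leaving the tree is 1—2 (2); add 1.
Step 4: cheapest edge leaving the tree is 2—8 (3); add 8.
Step 5: cheapest edge leaving the tree is 5—8 (1); add 5.
Step 6: cheapest edge leaving the tree is 2—6 (5); add 6.
Step 7: cheapest edge leaving the tree is 2—3 (7); add 3.
Vertex order: 7, 4, 2, 1, 8, 5, 6, 3. The 6th vertex is 5.

5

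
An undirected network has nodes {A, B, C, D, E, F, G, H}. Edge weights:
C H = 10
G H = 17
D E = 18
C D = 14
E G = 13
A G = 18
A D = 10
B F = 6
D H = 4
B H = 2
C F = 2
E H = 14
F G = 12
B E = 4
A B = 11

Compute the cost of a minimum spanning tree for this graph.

Grow the tree from B using Prim:
Step 1: cheapest edge leaving the tree is B H (2); add H.
Step 2: cheapest edge leaving the tree is D H (4); add D.
Step 3: cheapest edge leaving the tree is B E (4); add E.
Step 4: cheapest edge leaving the tree is B F (6); add F.
Step 5: cheapest edge leaving the tree is C F (2); add C.
Step 6: cheapest edge leaving the tree is A D (10); add A.
Step 7: cheapest edge leaving the tree is F G (12); add G.
MST edges: B H, D H, B E, B F, C F, A D, F G; total weight 2+4+4+6+2+10+12 = 40.

40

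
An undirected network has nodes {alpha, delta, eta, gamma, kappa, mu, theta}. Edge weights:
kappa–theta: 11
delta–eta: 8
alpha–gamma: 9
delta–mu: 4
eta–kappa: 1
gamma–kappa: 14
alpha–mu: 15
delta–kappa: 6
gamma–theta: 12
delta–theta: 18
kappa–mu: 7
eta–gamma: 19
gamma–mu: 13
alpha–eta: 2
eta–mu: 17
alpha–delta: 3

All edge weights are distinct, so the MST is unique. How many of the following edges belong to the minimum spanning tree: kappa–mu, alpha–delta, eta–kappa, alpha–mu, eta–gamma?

Kruskal's algorithm — process edges by increasing weight (ties by edge label):
eta–kappa (1): add. Components now {eta,kappa} {theta} {delta} {alpha} {gamma} {mu}
alpha–eta (2): add. Components now {alpha,eta,kappa} {theta} {delta} {gamma} {mu}
alpha–delta (3): add. Components now {alpha,delta,eta,kappa} {theta} {gamma} {mu}
delta–mu (4): add. Components now {alpha,delta,eta,kappa,mu} {theta} {gamma}
delta–kappa (6): skip — kappa and delta already connected.
kappa–mu (7): skip — kappa and mu already connected.
delta–eta (8): skip — eta and delta already connected.
alpha–gamma (9): add. Components now {alpha,delta,eta,gamma,kappa,mu} {theta}
kappa–theta (11): add. Components now {alpha,delta,eta,gamma,kappa,mu,theta}
MST edge set: {eta–kappa, alpha–eta, alpha–delta, delta–mu, alpha–gamma, kappa–theta}.
Of the listed edges, {alpha–delta, eta–kappa} are in the MST → 2.

2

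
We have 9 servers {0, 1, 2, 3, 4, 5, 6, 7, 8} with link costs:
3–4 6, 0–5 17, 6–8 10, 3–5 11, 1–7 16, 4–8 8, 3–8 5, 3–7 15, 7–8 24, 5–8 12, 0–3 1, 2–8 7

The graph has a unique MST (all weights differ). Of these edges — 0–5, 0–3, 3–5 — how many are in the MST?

2

Kruskal's algorithm — process edges by increasing weight (ties by edge label):
0–3 (1): add — endpoints in different components.
3–8 (5): add — endpoints in different components.
3–4 (6): add — endpoints in different components.
2–8 (7): add — endpoints in different components.
4–8 (8): skip — 4 and 8 already connected.
6–8 (10): add — endpoints in different components.
3–5 (11): add — endpoints in different components.
5–8 (12): skip — 5 and 8 already connected.
3–7 (15): add — endpoints in different components.
1–7 (16): add — endpoints in different components.
MST edge set: {0–3, 3–8, 3–4, 2–8, 6–8, 3–5, 3–7, 1–7}.
Of the listed edges, {0–3, 3–5} are in the MST → 2.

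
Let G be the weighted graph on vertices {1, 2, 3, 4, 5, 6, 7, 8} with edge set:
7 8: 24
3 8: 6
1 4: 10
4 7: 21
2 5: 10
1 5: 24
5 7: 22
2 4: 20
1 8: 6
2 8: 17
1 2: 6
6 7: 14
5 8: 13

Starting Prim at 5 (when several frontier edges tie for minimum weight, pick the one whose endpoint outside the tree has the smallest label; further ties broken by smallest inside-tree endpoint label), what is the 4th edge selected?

Prim, starting at 5.
Step 1: cheapest edge leaving the tree is 2 5 (10); add 2.
Step 2: cheapest edge leaving the tree is 1 2 (6); add 1.
Step 3: cheapest edge leaving the tree is 1 8 (6); add 8.
Step 4: cheapest edge leaving the tree is 3 8 (6); add 3.
Step 5: cheapest edge leaving the tree is 1 4 (10); add 4.
Step 6: cheapest edge leaving the tree is 4 7 (21); add 7.
Step 7: cheapest edge leaving the tree is 6 7 (14); add 6.
The 4th edge added is 3 8.

3-8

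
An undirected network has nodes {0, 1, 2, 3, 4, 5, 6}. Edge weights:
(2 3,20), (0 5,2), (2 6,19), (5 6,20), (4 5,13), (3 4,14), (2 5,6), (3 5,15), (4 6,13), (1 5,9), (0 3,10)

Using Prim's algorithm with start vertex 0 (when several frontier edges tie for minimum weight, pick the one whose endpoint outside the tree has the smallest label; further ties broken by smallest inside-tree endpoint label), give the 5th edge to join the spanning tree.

Prim's algorithm from 0:
Step 1: frontier [0 5 2, 0 3 10] → take 0 5 (2); add 5.
Step 2: frontier [0 3 10, 2 5 6, 1 5 9, 4 5 13, 3 5 15, 5 6 20] → take 2 5 (6); add 2.
Step 3: frontier [0 3 10, 2 6 19, 2 3 20, 1 5 9, 4 5 13, 3 5 15, 5 6 20] → take 1 5 (9); add 1.
Step 4: frontier [0 3 10, 2 6 19, 2 3 20, 4 5 13, 3 5 15, 5 6 20] → take 0 3 (10); add 3.
Step 5: frontier [2 6 19, 3 4 14, 4 5 13, 5 6 20] → take 4 5 (13); add 4.
Step 6: frontier [2 6 19, 4 6 13, 5 6 20] → take 4 6 (13); add 6.
The 5th edge added is 4 5.

4-5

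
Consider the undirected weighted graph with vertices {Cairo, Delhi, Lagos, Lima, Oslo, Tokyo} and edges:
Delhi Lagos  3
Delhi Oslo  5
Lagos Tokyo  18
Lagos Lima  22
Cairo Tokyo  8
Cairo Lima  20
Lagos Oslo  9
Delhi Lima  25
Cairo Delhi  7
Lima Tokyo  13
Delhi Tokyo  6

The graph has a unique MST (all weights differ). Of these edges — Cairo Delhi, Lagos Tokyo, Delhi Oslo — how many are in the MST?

Kruskal: consider edges lightest-first.
Delhi Lagos (3): add — endpoints in different components.
Delhi Oslo (5): add — endpoints in different components.
Delhi Tokyo (6): add — endpoints in different components.
Cairo Delhi (7): add — endpoints in different components.
Cairo Tokyo (8): skip — Cairo and Tokyo already connected.
Lagos Oslo (9): skip — Oslo and Lagos already connected.
Lima Tokyo (13): add — endpoints in different components.
MST edge set: {Delhi Lagos, Delhi Oslo, Delhi Tokyo, Cairo Delhi, Lima Tokyo}.
Of the listed edges, {Cairo Delhi, Delhi Oslo} are in the MST → 2.

2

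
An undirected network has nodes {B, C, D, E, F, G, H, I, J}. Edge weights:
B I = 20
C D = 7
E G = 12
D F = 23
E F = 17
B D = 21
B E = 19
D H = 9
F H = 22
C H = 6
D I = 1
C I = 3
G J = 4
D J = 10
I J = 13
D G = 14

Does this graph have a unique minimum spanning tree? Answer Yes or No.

Kruskal's algorithm — process edges by increasing weight (ties by edge label):
D I (1): add — endpoints in different components.
C I (3): add — endpoints in different components.
G J (4): add — endpoints in different components.
C H (6): add — endpoints in different components.
C D (7): skip — C and D already connected.
D H (9): skip — D and H already connected.
D J (10): add — endpoints in different components.
E G (12): add — endpoints in different components.
I J (13): skip — I and J already connected.
D G (14): skip — D and G already connected.
E F (17): add — endpoints in different components.
B E (19): add — endpoints in different components.
Every non-tree edge has weight strictly greater than the heaviest edge on the tree path between its endpoints, so the MST is unique.

Yes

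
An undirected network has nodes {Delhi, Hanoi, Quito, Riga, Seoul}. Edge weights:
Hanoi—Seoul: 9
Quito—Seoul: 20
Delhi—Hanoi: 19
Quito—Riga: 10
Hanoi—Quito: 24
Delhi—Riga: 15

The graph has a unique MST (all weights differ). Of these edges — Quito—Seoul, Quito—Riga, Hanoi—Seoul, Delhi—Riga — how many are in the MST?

Sort edges by weight, then run Kruskal:
Hanoi—Seoul (9): add — endpoints in different components.
Quito—Riga (10): add — endpoints in different components.
Delhi—Riga (15): add — endpoints in different components.
Delhi—Hanoi (19): add — endpoints in different components.
MST edge set: {Hanoi—Seoul, Quito—Riga, Delhi—Riga, Delhi—Hanoi}.
Of the listed edges, {Quito—Riga, Hanoi—Seoul, Delhi—Riga} are in the MST → 3.

3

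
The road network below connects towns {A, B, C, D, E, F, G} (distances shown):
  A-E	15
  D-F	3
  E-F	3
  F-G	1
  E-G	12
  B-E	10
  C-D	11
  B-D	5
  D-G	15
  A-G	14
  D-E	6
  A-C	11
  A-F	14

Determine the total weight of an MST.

Kruskal's algorithm — process edges by increasing weight (ties by edge label):
F-G (1): add — endpoints in different components.
D-F (3): add — endpoints in different components.
E-F (3): add — endpoints in different components.
B-D (5): add — endpoints in different components.
D-E (6): skip — D and E already connected.
B-E (10): skip — B and E already connected.
A-C (11): add — endpoints in different components.
C-D (11): add — endpoints in different components.
MST edges: F-G, D-F, E-F, B-D, A-C, C-D; total weight 1+3+3+5+11+11 = 34.

34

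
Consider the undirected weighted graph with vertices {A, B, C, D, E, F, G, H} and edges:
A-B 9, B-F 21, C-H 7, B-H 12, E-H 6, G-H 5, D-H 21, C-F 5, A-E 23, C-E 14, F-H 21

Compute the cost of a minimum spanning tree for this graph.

Kruskal's algorithm — process edges by increasing weight (ties by edge label):
C-F (5): add — endpoints in different components.
G-H (5): add — endpoints in different components.
E-H (6): add — endpoints in different components.
C-H (7): add — endpoints in different components.
A-B (9): add — endpoints in different components.
B-H (12): add — endpoints in different components.
C-E (14): skip — C and E already connected.
B-F (21): skip — B and F already connected.
D-H (21): add — endpoints in different components.
MST edges: C-F, G-H, E-H, C-H, A-B, B-H, D-H; total weight 5+5+6+7+9+12+21 = 65.

65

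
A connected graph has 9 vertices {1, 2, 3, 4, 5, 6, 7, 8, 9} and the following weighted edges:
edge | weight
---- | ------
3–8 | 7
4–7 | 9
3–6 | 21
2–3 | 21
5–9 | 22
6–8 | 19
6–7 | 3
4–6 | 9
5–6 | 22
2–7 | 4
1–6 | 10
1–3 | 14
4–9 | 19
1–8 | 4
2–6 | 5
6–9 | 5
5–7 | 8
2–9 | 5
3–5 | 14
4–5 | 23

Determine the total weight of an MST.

Grow the tree from 8 using Prim:
Step 1: cheapest edge leaving the tree is 1–8 (4); add 1.
Step 2: cheapest edge leaving the tree is 3–8 (7); add 3.
Step 3: cheapest edge leaving the tree is 1–6 (10); add 6.
Step 4: cheapest edge leaving the tree is 6–7 (3); add 7.
Step 5: cheapest edge leaving the tree is 2–7 (4); add 2.
Step 6: cheapest edge leaving the tree is 2–9 (5); add 9.
Step 7: cheapest edge leaving the tree is 5–7 (8); add 5.
Step 8: cheapest edge leaving the tree is 4–6 (9); add 4.
MST edges: 1–8, 3–8, 1–6, 6–7, 2–7, 2–9, 5–7, 4–6; total weight 4+7+10+3+4+5+8+9 = 50.

50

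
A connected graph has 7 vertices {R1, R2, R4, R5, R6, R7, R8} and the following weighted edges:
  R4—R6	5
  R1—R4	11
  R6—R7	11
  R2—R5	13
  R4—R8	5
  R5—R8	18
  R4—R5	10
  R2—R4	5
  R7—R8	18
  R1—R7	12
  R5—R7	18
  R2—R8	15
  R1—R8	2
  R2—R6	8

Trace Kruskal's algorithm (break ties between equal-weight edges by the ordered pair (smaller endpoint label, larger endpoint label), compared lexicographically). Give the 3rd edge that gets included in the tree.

Kruskal: consider edges lightest-first.
R1—R8 (2): add. Components now {R4} {R1,R8} {R6} {R2} {R5} {R7}
R2—R4 (5): add. Components now {R2,R4} {R1,R8} {R6} {R5} {R7}
R4—R6 (5): add. Components now {R2,R4,R6} {R1,R8} {R5} {R7}
R4—R8 (5): add. Components now {R1,R2,R4,R6,R8} {R5} {R7}
R2—R6 (8): skip — R6 and R2 already connected.
R4—R5 (10): add. Components now {R1,R2,R4,R5,R6,R8} {R7}
R1—R4 (11): skip — R4 and R1 already connected.
R6—R7 (11): add. Components now {R1,R2,R4,R5,R6,R7,R8}
The 3rd edge added is R4—R6.

R4-R6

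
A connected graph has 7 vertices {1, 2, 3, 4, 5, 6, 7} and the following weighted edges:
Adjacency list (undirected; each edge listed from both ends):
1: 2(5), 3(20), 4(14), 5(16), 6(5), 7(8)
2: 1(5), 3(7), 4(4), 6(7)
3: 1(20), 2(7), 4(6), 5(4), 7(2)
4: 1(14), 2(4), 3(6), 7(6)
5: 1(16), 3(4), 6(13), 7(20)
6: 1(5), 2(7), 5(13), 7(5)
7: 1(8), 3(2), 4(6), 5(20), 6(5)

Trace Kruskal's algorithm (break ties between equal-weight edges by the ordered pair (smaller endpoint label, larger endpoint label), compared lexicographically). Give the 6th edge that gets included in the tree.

6-7

Sort edges by weight, then run Kruskal:
3 7 (2): add. Components now {1} {2} {3,7} {4} {5} {6}
2 4 (4): add. Components now {1} {2,4} {3,7} {5} {6}
3 5 (4): add. Components now {1} {2,4} {3,5,7} {6}
1 2 (5): add. Components now {1,2,4} {3,5,7} {6}
1 6 (5): add. Components now {1,2,4,6} {3,5,7}
6 7 (5): add. Components now {1,2,3,4,5,6,7}
The 6th edge added is 6 7.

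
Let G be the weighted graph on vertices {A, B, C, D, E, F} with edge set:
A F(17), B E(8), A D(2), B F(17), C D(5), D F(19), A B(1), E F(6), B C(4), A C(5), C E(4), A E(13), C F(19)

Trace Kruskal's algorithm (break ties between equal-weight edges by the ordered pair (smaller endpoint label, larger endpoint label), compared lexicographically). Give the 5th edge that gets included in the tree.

E-F

Kruskal: consider edges lightest-first.
A B (1): add. Components now {A,B} {C} {D} {E} {F}
A D (2): add. Components now {A,B,D} {C} {E} {F}
B C (4): add. Components now {A,B,C,D} {E} {F}
C E (4): add. Components now {A,B,C,D,E} {F}
A C (5): skip — A and C already connected.
C D (5): skip — C and D already connected.
E F (6): add. Components now {A,B,C,D,E,F}
The 5th edge added is E F.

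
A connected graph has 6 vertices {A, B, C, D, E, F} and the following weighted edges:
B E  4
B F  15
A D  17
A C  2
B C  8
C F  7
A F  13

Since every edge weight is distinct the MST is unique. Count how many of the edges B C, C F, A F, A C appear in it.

3

Sort edges by weight, then run Kruskal:
A C (2): add — endpoints in different components.
B E (4): add — endpoints in different components.
C F (7): add — endpoints in different components.
B C (8): add — endpoints in different components.
A F (13): skip — A and F already connected.
B F (15): skip — B and F already connected.
A D (17): add — endpoints in different components.
MST edge set: {A C, B E, C F, B C, A D}.
Of the listed edges, {B C, C F, A C} are in the MST → 3.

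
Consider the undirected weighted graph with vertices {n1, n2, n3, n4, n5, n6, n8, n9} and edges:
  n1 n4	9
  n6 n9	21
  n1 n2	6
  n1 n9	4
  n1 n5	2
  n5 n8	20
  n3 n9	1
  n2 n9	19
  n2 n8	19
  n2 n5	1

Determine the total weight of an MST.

Kruskal's algorithm — process edges by increasing weight (ties by edge label):
n2 n5 (1): add — endpoints in different components.
n3 n9 (1): add — endpoints in different components.
n1 n5 (2): add — endpoints in different components.
n1 n9 (4): add — endpoints in different components.
n1 n2 (6): skip — n1 and n2 already connected.
n1 n4 (9): add — endpoints in different components.
n2 n8 (19): add — endpoints in different components.
n2 n9 (19): skip — n2 and n9 already connected.
n5 n8 (20): skip — n5 and n8 already connected.
n6 n9 (21): add — endpoints in different components.
MST edges: n2 n5, n3 n9, n1 n5, n1 n9, n1 n4, n2 n8, n6 n9; total weight 1+1+2+4+9+19+21 = 57.

57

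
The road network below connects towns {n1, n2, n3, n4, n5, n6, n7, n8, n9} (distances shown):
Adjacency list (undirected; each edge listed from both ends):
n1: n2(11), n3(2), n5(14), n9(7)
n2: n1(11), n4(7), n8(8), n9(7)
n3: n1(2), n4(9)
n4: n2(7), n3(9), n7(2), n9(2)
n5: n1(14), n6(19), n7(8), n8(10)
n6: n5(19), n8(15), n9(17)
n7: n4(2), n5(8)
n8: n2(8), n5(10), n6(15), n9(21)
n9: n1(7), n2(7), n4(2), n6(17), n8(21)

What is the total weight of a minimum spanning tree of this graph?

51

Kruskal: consider edges lightest-first.
n1—n3 (2): add — endpoints in different components.
n4—n7 (2): add — endpoints in different components.
n4—n9 (2): add — endpoints in different components.
n1—n9 (7): add — endpoints in different components.
n2—n4 (7): add — endpoints in different components.
n2—n9 (7): skip — n2 and n9 already connected.
n2—n8 (8): add — endpoints in different components.
n5—n7 (8): add — endpoints in different components.
n3—n4 (9): skip — n3 and n4 already connected.
n5—n8 (10): skip — n8 and n5 already connected.
n1—n2 (11): skip — n1 and n2 already connected.
n1—n5 (14): skip — n1 and n5 already connected.
n6—n8 (15): add — endpoints in different components.
MST edges: n1—n3, n4—n7, n4—n9, n1—n9, n2—n4, n2—n8, n5—n7, n6—n8; total weight 2+2+2+7+7+8+8+15 = 51.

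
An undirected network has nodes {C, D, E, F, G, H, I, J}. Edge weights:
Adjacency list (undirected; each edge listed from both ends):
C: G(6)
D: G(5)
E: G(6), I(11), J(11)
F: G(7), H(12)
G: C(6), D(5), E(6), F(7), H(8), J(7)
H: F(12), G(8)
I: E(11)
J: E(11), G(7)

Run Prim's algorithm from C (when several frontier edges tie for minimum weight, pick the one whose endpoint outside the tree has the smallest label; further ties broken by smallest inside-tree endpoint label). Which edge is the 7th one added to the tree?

E-I

Prim's algorithm from C:
Step 1: cheapest edge leaving the tree is C-G (6); add G.
Step 2: cheapest edge leaving the tree is D-G (5); add D.
Step 3: cheapest edge leaving the tree is E-G (6); add E.
Step 4: cheapest edge leaving the tree is F-G (7); add F.
Step 5: cheapest edge leaving the tree is G-J (7); add J.
Step 6: cheapest edge leaving the tree is G-H (8); add H.
Step 7: cheapest edge leaving the tree is E-I (11); add I.
The 7th edge added is E-I.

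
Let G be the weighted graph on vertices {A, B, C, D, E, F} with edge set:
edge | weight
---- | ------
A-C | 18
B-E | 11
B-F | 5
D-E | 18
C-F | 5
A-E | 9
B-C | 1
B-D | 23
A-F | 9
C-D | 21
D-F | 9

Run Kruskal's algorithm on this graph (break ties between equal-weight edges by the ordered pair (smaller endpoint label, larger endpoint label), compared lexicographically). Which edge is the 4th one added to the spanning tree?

Kruskal: consider edges lightest-first.
B-C (1): add — endpoints in different components.
B-F (5): add — endpoints in different components.
C-F (5): skip — C and F already connected.
A-E (9): add — endpoints in different components.
A-F (9): add — endpoints in different components.
D-F (9): add — endpoints in different components.
The 4th edge added is A-F.

A-F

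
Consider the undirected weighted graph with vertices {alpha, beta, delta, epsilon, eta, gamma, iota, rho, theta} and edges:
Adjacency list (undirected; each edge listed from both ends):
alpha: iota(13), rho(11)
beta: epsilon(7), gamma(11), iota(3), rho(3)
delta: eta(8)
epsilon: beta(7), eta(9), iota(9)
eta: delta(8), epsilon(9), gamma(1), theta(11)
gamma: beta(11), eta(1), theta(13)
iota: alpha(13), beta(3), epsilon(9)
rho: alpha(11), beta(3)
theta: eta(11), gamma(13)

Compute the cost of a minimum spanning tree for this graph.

Kruskal: consider edges lightest-first.
eta-gamma (1): add — endpoints in different components.
beta-iota (3): add — endpoints in different components.
beta-rho (3): add — endpoints in different components.
beta-epsilon (7): add — endpoints in different components.
delta-eta (8): add — endpoints in different components.
epsilon-eta (9): add — endpoints in different components.
epsilon-iota (9): skip — epsilon and iota already connected.
alpha-rho (11): add — endpoints in different components.
beta-gamma (11): skip — beta and gamma already connected.
eta-theta (11): add — endpoints in different components.
MST edges: eta-gamma, beta-iota, beta-rho, beta-epsilon, delta-eta, epsilon-eta, alpha-rho, eta-theta; total weight 1+3+3+7+8+9+11+11 = 53.

53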